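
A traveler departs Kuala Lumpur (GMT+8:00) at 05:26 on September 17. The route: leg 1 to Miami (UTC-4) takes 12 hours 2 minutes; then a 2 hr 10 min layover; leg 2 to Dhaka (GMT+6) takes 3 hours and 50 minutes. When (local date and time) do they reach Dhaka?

Convert departure to UTC: 05:26 − 8:00 = 21:26 UTC on Sep 16.
Add 12 hours and 2 minutes leg 1 → 09:28 UTC (Sep 17).
Add 2 hours 10 minutes layover in Miami → 11:38 UTC.
Add 3 hours and 50 minutes leg 2 → 15:28 UTC.
Dhaka is UTC+6:00, so local arrival = 15:28 + 6:00 = 21:28 on Sep 17.

21:28 on September 17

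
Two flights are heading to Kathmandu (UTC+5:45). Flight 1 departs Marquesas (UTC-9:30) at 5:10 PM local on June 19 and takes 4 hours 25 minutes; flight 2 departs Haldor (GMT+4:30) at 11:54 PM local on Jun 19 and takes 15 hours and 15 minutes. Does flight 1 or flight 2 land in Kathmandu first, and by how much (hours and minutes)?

Flight 1 in UTC: 5:10 PM + 9:30 = 2:40 AM on Jun 20.
+4 hours 25 minutes → arrive 7:05 AM UTC on Jun 20.
Flight 2 in UTC: 11:54 PM − 4:30 = 7:24 PM on Jun 19.
+15 hours and 15 minutes → arrive 10:39 AM UTC on Jun 20.
Flight 1 lands earlier by 3 hours 34 minutes.

the first, by 3 hours 34 minutes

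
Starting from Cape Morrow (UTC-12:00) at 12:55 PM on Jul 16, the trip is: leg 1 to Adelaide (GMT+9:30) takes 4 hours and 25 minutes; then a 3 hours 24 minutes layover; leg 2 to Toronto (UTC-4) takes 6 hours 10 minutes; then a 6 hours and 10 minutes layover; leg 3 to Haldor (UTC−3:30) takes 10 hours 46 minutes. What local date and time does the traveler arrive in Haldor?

4:20 AM on July 18

Convert departure to UTC: 12:55 PM + 12:00 = 12:55 AM UTC on Jul 17.
Add 4 hours 25 minutes leg 1 → 5:20 AM UTC.
Add 3 hours 24 minutes layover in Adelaide → 8:44 AM UTC.
Add 6 hours 10 minutes leg 2 → 2:54 PM UTC.
Add 6 hours and 10 minutes layover in Toronto → 9:04 PM UTC.
Add 10 hours 46 minutes leg 3 → 7:50 AM UTC (Jul 18).
Haldor is UTC−3:30, so local arrival = 7:50 AM − 3:30 = 4:20 AM on Jul 18.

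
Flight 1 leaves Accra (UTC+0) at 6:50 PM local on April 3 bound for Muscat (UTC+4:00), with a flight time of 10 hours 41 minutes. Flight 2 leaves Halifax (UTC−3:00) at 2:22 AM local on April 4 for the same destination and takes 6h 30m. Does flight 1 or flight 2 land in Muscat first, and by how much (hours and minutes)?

the first, by 6 hours 21 minutes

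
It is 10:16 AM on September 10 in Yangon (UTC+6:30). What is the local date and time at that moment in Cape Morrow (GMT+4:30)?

8:16 AM on September 10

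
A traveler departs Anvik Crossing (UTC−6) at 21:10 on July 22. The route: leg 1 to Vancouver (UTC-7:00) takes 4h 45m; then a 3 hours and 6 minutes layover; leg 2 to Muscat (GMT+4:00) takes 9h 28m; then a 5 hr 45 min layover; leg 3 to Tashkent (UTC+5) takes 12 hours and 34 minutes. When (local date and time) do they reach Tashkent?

19:48 on Jul 24

Convert departure to UTC: 21:10 + 6:00 = 03:10 UTC on Jul 23.
Add 4 hours and 45 minutes leg 1 → 07:55 UTC.
Add 3 hours and 6 minutes layover in Vancouver → 11:01 UTC.
Add 9 hours and 28 minutes leg 2 → 20:29 UTC.
Add 5 hours 45 minutes layover in Muscat → 02:14 UTC (Jul 24).
Add 12 hours and 34 minutes leg 3 → 14:48 UTC.
Tashkent is UTC+5:00, so local arrival = 14:48 + 5:00 = 19:48 on Jul 24.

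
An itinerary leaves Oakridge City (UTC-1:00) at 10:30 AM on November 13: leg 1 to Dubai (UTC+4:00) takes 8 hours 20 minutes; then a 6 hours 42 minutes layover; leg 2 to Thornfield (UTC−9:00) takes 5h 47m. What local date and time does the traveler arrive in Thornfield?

11:19 PM on November 13

Convert departure to UTC: 10:30 AM + 1:00 = 11:30 AM UTC on Nov 13.
Add 8 hours 20 minutes leg 1 → 7:50 PM UTC.
Add 6 hours and 42 minutes layover in Dubai → 2:32 AM UTC (Nov 14).
Add 5 hours and 47 minutes leg 2 → 8:19 AM UTC.
Thornfield is UTC−9:00, so local arrival = 8:19 AM − 9:00 = 11:19 PM on Nov 13.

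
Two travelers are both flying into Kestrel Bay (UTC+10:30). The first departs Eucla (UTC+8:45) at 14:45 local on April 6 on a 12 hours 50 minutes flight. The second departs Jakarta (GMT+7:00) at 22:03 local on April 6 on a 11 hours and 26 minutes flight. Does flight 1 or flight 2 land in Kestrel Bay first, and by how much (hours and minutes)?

the first, by 7 hours 39 minutes

Flight 1 in UTC: 14:45 − 8:45 = 06:00 on Apr 6.
+12 hours 50 minutes → arrive 18:50 UTC on Apr 6.
Flight 2 in UTC: 22:03 − 7:00 = 15:03 on Apr 6.
+11 hours 26 minutes → arrive 02:29 UTC on Apr 7.
Flight 1 lands earlier by 7 hours 39 minutes.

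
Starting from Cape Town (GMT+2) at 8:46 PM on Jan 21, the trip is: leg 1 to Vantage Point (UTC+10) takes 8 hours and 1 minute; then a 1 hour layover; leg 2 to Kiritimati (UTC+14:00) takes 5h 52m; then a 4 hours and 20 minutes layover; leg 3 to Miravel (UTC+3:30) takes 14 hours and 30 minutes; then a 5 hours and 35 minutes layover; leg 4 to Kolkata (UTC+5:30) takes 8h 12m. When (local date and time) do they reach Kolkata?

11:46 PM on January 23

Convert departure to UTC: 8:46 PM − 2:00 = 6:46 PM UTC on Jan 21.
Add 8 hours 1 minute leg 1 → 2:47 AM UTC (Jan 22).
Add 1 hour layover in Vantage Point → 3:47 AM UTC.
Add 5 hours 52 minutes leg 2 → 9:39 AM UTC.
Add 4 hours and 20 minutes layover in Kiritimati → 1:59 PM UTC.
Add 14 hours and 30 minutes leg 3 → 4:29 AM UTC (Jan 23).
Add 5 hours and 35 minutes layover in Miravel → 10:04 AM UTC.
Add 8 hours 12 minutes leg 4 → 6:16 PM UTC.
Kolkata is UTC+5:30, so local arrival = 6:16 PM + 5:30 = 11:46 PM on Jan 23.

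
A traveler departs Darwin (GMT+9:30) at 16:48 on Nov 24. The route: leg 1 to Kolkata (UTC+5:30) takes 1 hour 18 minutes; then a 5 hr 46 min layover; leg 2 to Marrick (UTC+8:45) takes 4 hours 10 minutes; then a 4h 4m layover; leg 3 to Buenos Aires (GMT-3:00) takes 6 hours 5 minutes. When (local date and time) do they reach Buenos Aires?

01:41 on November 25

Convert departure to UTC: 16:48 − 9:30 = 07:18 UTC on Nov 24.
Add 1 hour 18 minutes leg 1 → 08:36 UTC.
Add 5 hours and 46 minutes layover in Kolkata → 14:22 UTC.
Add 4 hours 10 minutes leg 2 → 18:32 UTC.
Add 4 hours and 4 minutes layover in Marrick → 22:36 UTC.
Add 6 hours and 5 minutes leg 3 → 04:41 UTC (Nov 25).
Buenos Aires is UTC−3:00, so local arrival = 04:41 − 3:00 = 01:41 on Nov 25.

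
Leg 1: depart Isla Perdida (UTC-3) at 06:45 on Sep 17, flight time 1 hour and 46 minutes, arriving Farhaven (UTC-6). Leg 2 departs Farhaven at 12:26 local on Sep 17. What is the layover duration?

6 hours 55 minutes

Convert departure to UTC: 06:45 + 3:00 = 09:45 UTC on Sep 17.
Add 1 hour and 46 minutes flight time → 11:31 UTC.
Farhaven is UTC−6:00, so local arrival = 11:31 − 6:00 = 05:31 on Sep 17.
Layover = 12:26 − 05:31 = 6 hours 55 minutes.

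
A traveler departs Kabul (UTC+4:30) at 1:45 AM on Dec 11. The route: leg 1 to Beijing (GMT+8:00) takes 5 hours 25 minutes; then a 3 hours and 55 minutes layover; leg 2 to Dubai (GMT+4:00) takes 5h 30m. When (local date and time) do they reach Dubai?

4:05 PM on December 11

Convert departure to UTC: 1:45 AM − 4:30 = 9:15 PM UTC on Dec 10.
Add 5 hours 25 minutes leg 1 → 2:40 AM UTC (Dec 11).
Add 3 hours 55 minutes layover in Beijing → 6:35 AM UTC.
Add 5 hours and 30 minutes leg 2 → 12:05 PM UTC.
Dubai is UTC+4:00, so local arrival = 12:05 PM + 4:00 = 4:05 PM on Dec 11.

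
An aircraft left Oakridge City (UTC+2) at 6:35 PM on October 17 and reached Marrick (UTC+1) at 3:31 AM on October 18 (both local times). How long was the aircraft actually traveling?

Marrick is 1:00 behind Oakridge City.
Clock-face elapsed time (ignoring zones) is 8 hours 56 minutes.
Actual elapsed = 8 hours 56 minutes + 1:00 = 9 hours 56 minutes.

9 hours 56 minutes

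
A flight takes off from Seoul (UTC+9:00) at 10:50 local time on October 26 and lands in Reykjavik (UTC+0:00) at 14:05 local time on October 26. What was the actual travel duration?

12 hours 15 minutes

Reykjavik is 9:00 behind Seoul.
Clock-face elapsed time (ignoring zones) is 3 hours 15 minutes.
Actual elapsed = 3 hours 15 minutes + 9:00 = 12 hours 15 minutes.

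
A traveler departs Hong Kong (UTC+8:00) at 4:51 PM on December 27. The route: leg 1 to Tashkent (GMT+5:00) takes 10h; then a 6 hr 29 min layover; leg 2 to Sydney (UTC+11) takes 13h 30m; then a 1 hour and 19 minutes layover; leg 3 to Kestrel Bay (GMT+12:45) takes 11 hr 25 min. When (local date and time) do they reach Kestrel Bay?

Convert departure to UTC: 4:51 PM − 8:00 = 8:51 AM UTC on Dec 27.
Add 10 hours leg 1 → 6:51 PM UTC.
Add 6 hours and 29 minutes layover in Tashkent → 1:20 AM UTC (Dec 28).
Add 13 hours and 30 minutes leg 2 → 2:50 PM UTC.
Add 1 hour 19 minutes layover in Sydney → 4:09 PM UTC.
Add 11 hours and 25 minutes leg 3 → 3:34 AM UTC (Dec 29).
Kestrel Bay is UTC+12:45, so local arrival = 3:34 AM + 12:45 = 4:19 PM on Dec 29.

4:19 PM on December 29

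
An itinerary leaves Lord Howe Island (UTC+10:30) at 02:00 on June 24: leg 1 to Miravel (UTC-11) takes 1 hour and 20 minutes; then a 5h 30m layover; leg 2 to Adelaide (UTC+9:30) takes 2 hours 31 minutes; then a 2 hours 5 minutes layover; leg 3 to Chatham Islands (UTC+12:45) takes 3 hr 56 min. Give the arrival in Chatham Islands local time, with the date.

Convert departure to UTC: 02:00 − 10:30 = 15:30 UTC on Jun 23.
Add 1 hour and 20 minutes leg 1 → 16:50 UTC.
Add 5 hours and 30 minutes layover in Miravel → 22:20 UTC.
Add 2 hours and 31 minutes leg 2 → 00:51 UTC (Jun 24).
Add 2 hours and 5 minutes layover in Adelaide → 02:56 UTC.
Add 3 hours and 56 minutes leg 3 → 06:52 UTC.
Chatham Islands is UTC+12:45, so local arrival = 06:52 + 12:45 = 19:37 on Jun 24.

19:37 on June 24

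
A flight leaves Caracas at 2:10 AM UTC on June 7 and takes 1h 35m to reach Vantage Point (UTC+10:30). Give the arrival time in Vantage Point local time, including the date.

Departure is given in UTC: 2:10 AM on Jun 7.
Add 1 hour and 35 minutes → 3:45 AM UTC.
Vantage Point is UTC+10:30: 3:45 AM + 10:30 = 2:15 PM on Jun 7.

2:15 PM on June 7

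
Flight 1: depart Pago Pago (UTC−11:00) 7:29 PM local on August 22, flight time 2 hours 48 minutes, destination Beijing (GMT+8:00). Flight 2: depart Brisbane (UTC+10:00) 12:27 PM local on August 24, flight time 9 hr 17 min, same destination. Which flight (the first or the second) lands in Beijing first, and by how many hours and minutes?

Flight 1 in UTC: 7:29 PM + 11:00 = 6:29 AM on Aug 23.
+2 hours and 48 minutes → arrive 9:17 AM UTC on Aug 23.
Flight 2 in UTC: 12:27 PM − 10:00 = 2:27 AM on Aug 24.
+9 hours 17 minutes → arrive 11:44 AM UTC on Aug 24.
Flight 1 lands earlier by 26 hours 27 minutes.

the first, by 26 hours 27 minutes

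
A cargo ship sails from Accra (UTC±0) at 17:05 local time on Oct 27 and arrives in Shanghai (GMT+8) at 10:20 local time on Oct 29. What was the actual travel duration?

Shanghai is 8:00 ahead of Accra.
Clock-face elapsed time (ignoring zones) is 41 hours 15 minutes.
Actual elapsed = 41 hours 15 minutes − 8:00 = 33 hours 15 minutes.

33 hours 15 minutes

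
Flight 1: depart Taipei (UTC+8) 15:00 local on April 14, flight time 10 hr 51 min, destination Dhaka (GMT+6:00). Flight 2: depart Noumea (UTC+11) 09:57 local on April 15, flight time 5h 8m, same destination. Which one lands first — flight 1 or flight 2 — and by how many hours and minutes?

the first, by 10 hours 14 minutes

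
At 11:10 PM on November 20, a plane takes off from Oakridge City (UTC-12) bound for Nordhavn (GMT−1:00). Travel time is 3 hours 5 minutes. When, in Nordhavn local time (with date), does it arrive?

1:15 PM on November 21

Convert departure to UTC: 11:10 PM + 12:00 = 11:10 AM UTC on Nov 21.
Add 3 hours 5 minutes travel time → 2:15 PM UTC.
Nordhavn is UTC−1:00, so local arrival = 2:15 PM − 1:00 = 1:15 PM on Nov 21.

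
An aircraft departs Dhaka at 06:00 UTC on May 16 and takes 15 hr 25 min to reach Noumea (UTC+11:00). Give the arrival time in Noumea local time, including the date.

Departure is given in UTC: 06:00 on May 16.
Add 15 hours and 25 minutes → 21:25 UTC.
Noumea is UTC+11:00: 21:25 + 11:00 = 08:25 on May 17.

08:25 on May 17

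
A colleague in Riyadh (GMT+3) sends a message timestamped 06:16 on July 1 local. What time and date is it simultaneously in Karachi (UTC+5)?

08:16 on July 1

Karachi is 2:00 ahead of Riyadh.
Shift by the zone difference: 06:16 + 2:00 = 08:16 on Jul 1 in Karachi.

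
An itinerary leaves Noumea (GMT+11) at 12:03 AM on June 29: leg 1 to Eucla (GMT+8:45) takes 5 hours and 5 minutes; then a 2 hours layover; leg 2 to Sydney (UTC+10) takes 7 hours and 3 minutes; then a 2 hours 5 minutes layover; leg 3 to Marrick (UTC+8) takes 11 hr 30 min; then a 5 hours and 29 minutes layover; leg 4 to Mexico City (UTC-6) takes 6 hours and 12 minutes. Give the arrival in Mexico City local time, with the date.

Convert departure to UTC: 12:03 AM − 11:00 = 1:03 PM UTC on Jun 28.
Add 5 hours 5 minutes leg 1 → 6:08 PM UTC.
Add 2 hours layover in Eucla → 8:08 PM UTC.
Add 7 hours and 3 minutes leg 2 → 3:11 AM UTC (Jun 29).
Add 2 hours and 5 minutes layover in Sydney → 5:16 AM UTC.
Add 11 hours 30 minutes leg 3 → 4:46 PM UTC.
Add 5 hours 29 minutes layover in Marrick → 10:15 PM UTC.
Add 6 hours and 12 minutes leg 4 → 4:27 AM UTC (Jun 30).
Mexico City is UTC−6:00, so local arrival = 4:27 AM − 6:00 = 10:27 PM on Jun 29.

10:27 PM on Jun 29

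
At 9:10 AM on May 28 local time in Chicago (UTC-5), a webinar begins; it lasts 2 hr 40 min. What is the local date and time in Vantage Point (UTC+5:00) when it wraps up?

Convert start to UTC: 9:10 AM + 5:00 = 2:10 PM UTC on May 28.
Add 2 hours and 40 minutes duration → 4:50 PM UTC.
Vantage Point is UTC+5:00, so local end time = 4:50 PM + 5:00 = 9:50 PM on May 28.

9:50 PM on May 28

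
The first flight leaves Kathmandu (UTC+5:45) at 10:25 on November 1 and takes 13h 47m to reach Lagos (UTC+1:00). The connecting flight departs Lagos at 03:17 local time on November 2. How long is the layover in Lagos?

7 hours 50 minutes

Convert departure to UTC: 10:25 − 5:45 = 04:40 UTC on Nov 1.
Add 13 hours and 47 minutes flight time → 18:27 UTC.
Lagos is UTC+1:00, so local arrival = 18:27 + 1:00 = 19:27 on Nov 1.
Layover = 03:17 − 19:27 (+1 day) = 7 hours 50 minutes.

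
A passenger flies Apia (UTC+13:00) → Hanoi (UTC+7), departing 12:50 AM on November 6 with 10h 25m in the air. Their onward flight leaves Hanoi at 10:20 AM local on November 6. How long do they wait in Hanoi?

Convert departure to UTC: 12:50 AM − 13:00 = 11:50 AM UTC on Nov 5.
Add 10 hours 25 minutes flight time → 10:15 PM UTC.
Hanoi is UTC+7:00, so local arrival = 10:15 PM + 7:00 = 5:15 AM on Nov 6.
Layover = 10:20 AM − 5:15 AM = 5 hours 5 minutes.

5 hours 5 minutes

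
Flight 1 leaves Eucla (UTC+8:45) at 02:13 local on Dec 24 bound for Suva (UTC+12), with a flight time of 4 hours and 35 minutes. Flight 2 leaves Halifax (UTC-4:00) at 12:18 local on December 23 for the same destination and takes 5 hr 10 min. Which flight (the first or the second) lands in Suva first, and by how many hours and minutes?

the second, by 35 minutes

Flight 1 in UTC: 02:13 − 8:45 = 17:28 on Dec 23.
+4 hours 35 minutes → arrive 22:03 UTC on Dec 23.
Flight 2 in UTC: 12:18 + 4:00 = 16:18 on Dec 23.
+5 hours 10 minutes → arrive 21:28 UTC on Dec 23.
Flight 2 lands earlier by 35 minutes.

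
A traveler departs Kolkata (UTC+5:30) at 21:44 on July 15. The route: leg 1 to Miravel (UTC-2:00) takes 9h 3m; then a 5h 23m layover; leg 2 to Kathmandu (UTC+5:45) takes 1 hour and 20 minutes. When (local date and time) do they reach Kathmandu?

Convert departure to UTC: 21:44 − 5:30 = 16:14 UTC on Jul 15.
Add 9 hours and 3 minutes leg 1 → 01:17 UTC (Jul 16).
Add 5 hours 23 minutes layover in Miravel → 06:40 UTC.
Add 1 hour 20 minutes leg 2 → 08:00 UTC.
Kathmandu is UTC+5:45, so local arrival = 08:00 + 5:45 = 13:45 on Jul 16.

13:45 on July 16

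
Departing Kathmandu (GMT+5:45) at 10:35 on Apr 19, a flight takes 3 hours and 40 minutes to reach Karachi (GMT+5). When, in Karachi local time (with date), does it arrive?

Karachi is 0:45 behind Kathmandu.
After 3 hours 40 minutes it is 14:15 in Kathmandu.
Shift by the zone difference: 14:15 − 0:45 = 13:30 on Apr 19 in Karachi.

13:30 on April 19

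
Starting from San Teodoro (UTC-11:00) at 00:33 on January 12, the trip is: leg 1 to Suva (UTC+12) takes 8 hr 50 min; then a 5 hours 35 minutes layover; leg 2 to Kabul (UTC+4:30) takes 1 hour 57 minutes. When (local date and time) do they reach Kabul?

Convert departure to UTC: 00:33 + 11:00 = 11:33 UTC on Jan 12.
Add 8 hours and 50 minutes leg 1 → 20:23 UTC.
Add 5 hours and 35 minutes layover in Suva → 01:58 UTC (Jan 13).
Add 1 hour and 57 minutes leg 2 → 03:55 UTC.
Kabul is UTC+4:30, so local arrival = 03:55 + 4:30 = 08:25 on Jan 13.

08:25 on January 13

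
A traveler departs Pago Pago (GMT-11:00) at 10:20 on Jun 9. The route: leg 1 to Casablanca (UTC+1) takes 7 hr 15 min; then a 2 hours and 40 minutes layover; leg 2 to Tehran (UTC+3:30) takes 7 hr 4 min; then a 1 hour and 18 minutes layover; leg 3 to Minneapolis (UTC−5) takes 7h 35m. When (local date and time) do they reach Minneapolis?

18:12 on Jun 10

Convert departure to UTC: 10:20 + 11:00 = 21:20 UTC on Jun 9.
Add 7 hours 15 minutes leg 1 → 04:35 UTC (Jun 10).
Add 2 hours and 40 minutes layover in Casablanca → 07:15 UTC.
Add 7 hours and 4 minutes leg 2 → 14:19 UTC.
Add 1 hour and 18 minutes layover in Tehran → 15:37 UTC.
Add 7 hours and 35 minutes leg 3 → 23:12 UTC.
Minneapolis is UTC−5:00, so local arrival = 23:12 − 5:00 = 18:12 on Jun 10.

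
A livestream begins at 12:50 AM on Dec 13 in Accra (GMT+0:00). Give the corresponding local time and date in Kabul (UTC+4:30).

5:20 AM on December 13

Accra is UTC+0 so that is 12:50 AM UTC.
Kabul is UTC+4:30: 12:50 AM + 4:30 = 5:20 AM on Dec 13.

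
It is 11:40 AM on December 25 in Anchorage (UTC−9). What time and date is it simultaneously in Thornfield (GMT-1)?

Thornfield is 8:00 ahead of Anchorage.
Shift by the zone difference: 11:40 AM + 8:00 = 7:40 PM on Dec 25 in Thornfield.

7:40 PM on December 25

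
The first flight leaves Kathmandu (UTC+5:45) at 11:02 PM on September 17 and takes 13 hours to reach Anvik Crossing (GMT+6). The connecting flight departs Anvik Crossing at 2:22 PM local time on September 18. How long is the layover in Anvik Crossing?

Convert departure to UTC: 11:02 PM − 5:45 = 5:17 PM UTC on Sep 17.
Add 13 hours flight time → 6:17 AM UTC (Sep 18).
Anvik Crossing is UTC+6:00, so local arrival = 6:17 AM + 6:00 = 12:17 PM on Sep 18.
Layover = 2:22 PM − 12:17 PM = 2 hours 5 minutes.

2 hours 5 minutes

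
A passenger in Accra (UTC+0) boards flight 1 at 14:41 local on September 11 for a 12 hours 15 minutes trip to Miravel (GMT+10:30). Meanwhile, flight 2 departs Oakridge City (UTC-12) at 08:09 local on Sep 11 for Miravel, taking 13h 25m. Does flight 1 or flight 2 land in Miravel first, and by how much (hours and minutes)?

Flight 1 departs at 14:41 UTC (Sep 11).
+12 hours 15 minutes → arrive 02:56 UTC on Sep 12.
Flight 2 in UTC: 08:09 + 12:00 = 20:09 on Sep 11.
+13 hours and 25 minutes → arrive 09:34 UTC on Sep 12.
Flight 1 lands earlier by 6 hours 38 minutes.

the first, by 6 hours 38 minutes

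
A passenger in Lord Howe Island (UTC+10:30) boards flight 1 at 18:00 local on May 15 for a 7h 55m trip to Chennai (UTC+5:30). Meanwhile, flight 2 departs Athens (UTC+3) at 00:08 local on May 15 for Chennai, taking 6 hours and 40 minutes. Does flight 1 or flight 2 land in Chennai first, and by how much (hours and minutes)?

the second, by 11 hours 37 minutes

Flight 1 in UTC: 18:00 − 10:30 = 07:30 on May 15.
+7 hours and 55 minutes → arrive 15:25 UTC on May 15.
Flight 2 in UTC: 00:08 − 3:00 = 21:08 on May 14.
+6 hours 40 minutes → arrive 03:48 UTC on May 15.
Flight 2 lands earlier by 11 hours 37 minutes.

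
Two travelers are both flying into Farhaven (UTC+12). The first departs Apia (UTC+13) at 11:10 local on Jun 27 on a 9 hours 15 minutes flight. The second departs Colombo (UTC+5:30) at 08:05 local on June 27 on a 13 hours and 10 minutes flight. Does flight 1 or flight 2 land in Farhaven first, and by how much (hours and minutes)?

the first, by 8 hours 20 minutes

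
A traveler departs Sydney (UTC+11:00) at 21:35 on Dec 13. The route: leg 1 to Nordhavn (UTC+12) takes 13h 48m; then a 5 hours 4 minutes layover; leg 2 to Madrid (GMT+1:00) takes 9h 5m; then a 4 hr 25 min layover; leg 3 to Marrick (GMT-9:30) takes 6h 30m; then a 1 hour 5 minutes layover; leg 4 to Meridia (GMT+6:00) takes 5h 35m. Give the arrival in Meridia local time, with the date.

Convert departure to UTC: 21:35 − 11:00 = 10:35 UTC on Dec 13.
Add 13 hours and 48 minutes leg 1 → 00:23 UTC (Dec 14).
Add 5 hours 4 minutes layover in Nordhavn → 05:27 UTC.
Add 9 hours and 5 minutes leg 2 → 14:32 UTC.
Add 4 hours 25 minutes layover in Madrid → 18:57 UTC.
Add 6 hours and 30 minutes leg 3 → 01:27 UTC (Dec 15).
Add 1 hour 5 minutes layover in Marrick → 02:32 UTC.
Add 5 hours and 35 minutes leg 4 → 08:07 UTC.
Meridia is UTC+6:00, so local arrival = 08:07 + 6:00 = 14:07 on Dec 15.

14:07 on Dec 15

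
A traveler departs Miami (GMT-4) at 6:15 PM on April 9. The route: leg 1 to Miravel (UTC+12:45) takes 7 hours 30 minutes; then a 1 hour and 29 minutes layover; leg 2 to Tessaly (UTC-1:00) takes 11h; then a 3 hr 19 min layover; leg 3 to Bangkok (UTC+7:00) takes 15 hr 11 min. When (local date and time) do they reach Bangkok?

7:44 PM on Apr 11

Convert departure to UTC: 6:15 PM + 4:00 = 10:15 PM UTC on Apr 9.
Add 7 hours and 30 minutes leg 1 → 5:45 AM UTC (Apr 10).
Add 1 hour and 29 minutes layover in Miravel → 7:14 AM UTC.
Add 11 hours leg 2 → 6:14 PM UTC.
Add 3 hours and 19 minutes layover in Tessaly → 9:33 PM UTC.
Add 15 hours 11 minutes leg 3 → 12:44 PM UTC (Apr 11).
Bangkok is UTC+7:00, so local arrival = 12:44 PM + 7:00 = 7:44 PM on Apr 11.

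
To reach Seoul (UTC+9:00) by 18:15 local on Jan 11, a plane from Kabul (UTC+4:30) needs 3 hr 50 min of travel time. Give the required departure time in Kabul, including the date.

09:55 on January 11

Target arrival in UTC: 18:15 − 9:00 = 09:15 on Jan 11.
Subtract 3 hours and 50 minutes → departure 05:25 UTC on Jan 11.
Kabul is UTC+4:30: 05:25 + 4:30 = 09:55 on Jan 11.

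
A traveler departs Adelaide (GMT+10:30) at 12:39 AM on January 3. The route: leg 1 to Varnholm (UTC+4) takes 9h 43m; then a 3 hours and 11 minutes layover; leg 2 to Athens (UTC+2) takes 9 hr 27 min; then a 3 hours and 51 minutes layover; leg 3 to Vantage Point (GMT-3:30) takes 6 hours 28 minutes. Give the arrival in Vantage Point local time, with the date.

7:19 PM on January 3

Convert departure to UTC: 12:39 AM − 10:30 = 2:09 PM UTC on Jan 2.
Add 9 hours and 43 minutes leg 1 → 11:52 PM UTC.
Add 3 hours and 11 minutes layover in Varnholm → 3:03 AM UTC (Jan 3).
Add 9 hours and 27 minutes leg 2 → 12:30 PM UTC.
Add 3 hours and 51 minutes layover in Athens → 4:21 PM UTC.
Add 6 hours and 28 minutes leg 3 → 10:49 PM UTC.
Vantage Point is UTC−3:30, so local arrival = 10:49 PM − 3:30 = 7:19 PM on Jan 3.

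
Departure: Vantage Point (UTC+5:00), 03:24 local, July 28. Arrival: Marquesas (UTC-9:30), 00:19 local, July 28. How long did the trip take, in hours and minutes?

Marquesas is 14:30 behind Vantage Point.
Clock-face elapsed time (ignoring zones) is −3 hours 5 minutes.
Actual elapsed = −3 hours 5 minutes + 14:30 = 11 hours 25 minutes.

11 hours 25 minutes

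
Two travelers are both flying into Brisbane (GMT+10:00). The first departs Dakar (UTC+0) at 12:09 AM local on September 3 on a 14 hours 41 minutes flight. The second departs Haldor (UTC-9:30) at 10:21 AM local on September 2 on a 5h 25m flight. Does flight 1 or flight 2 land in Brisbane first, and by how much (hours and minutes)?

the second, by 13 hours 34 minutes

Flight 1 departs at 12:09 AM UTC (Sep 3).
+14 hours 41 minutes → arrive 2:50 PM UTC on Sep 3.
Flight 2 in UTC: 10:21 AM + 9:30 = 7:51 PM on Sep 2.
+5 hours and 25 minutes → arrive 1:16 AM UTC on Sep 3.
Flight 2 lands earlier by 13 hours 34 minutes.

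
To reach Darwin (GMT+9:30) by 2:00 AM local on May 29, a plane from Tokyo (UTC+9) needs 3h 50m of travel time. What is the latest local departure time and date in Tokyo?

9:40 PM on May 28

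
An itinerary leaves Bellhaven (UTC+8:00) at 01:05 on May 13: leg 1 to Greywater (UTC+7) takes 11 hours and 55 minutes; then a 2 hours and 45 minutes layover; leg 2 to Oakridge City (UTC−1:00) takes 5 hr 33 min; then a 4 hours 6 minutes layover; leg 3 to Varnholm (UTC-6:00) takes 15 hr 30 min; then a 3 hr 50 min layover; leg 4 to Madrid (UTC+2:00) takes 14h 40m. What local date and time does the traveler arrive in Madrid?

05:24 on May 15

Convert departure to UTC: 01:05 − 8:00 = 17:05 UTC on May 12.
Add 11 hours and 55 minutes leg 1 → 05:00 UTC (May 13).
Add 2 hours 45 minutes layover in Greywater → 07:45 UTC.
Add 5 hours 33 minutes leg 2 → 13:18 UTC.
Add 4 hours and 6 minutes layover in Oakridge City → 17:24 UTC.
Add 15 hours and 30 minutes leg 3 → 08:54 UTC (May 14).
Add 3 hours and 50 minutes layover in Varnholm → 12:44 UTC.
Add 14 hours 40 minutes leg 4 → 03:24 UTC (May 15).
Madrid is UTC+2:00, so local arrival = 03:24 + 2:00 = 05:24 on May 15.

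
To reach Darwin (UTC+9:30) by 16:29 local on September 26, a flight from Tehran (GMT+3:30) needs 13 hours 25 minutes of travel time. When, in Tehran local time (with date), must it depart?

21:04 on Sep 25

Target arrival in UTC: 16:29 − 9:30 = 06:59 on Sep 26.
Subtract 13 hours and 25 minutes → departure 17:34 UTC on Sep 25.
Tehran is UTC+3:30: 17:34 + 3:30 = 21:04 on Sep 25.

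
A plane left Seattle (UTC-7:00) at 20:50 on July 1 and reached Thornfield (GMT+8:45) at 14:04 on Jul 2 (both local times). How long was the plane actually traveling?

1 hour 29 minutes

Thornfield is 15:45 ahead of Seattle.
Clock-face elapsed time (ignoring zones) is 17 hours 14 minutes.
Actual elapsed = 17 hours 14 minutes − 15:45 = 1 hour 29 minutes.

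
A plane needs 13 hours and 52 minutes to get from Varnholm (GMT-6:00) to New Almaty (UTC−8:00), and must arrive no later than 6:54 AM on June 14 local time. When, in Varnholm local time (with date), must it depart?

Target arrival in UTC: 6:54 AM + 8:00 = 2:54 PM on Jun 14.
Subtract 13 hours 52 minutes → departure 1:02 AM UTC on Jun 14.
Varnholm is UTC−6:00: 1:02 AM − 6:00 = 7:02 PM on Jun 13.

7:02 PM on June 13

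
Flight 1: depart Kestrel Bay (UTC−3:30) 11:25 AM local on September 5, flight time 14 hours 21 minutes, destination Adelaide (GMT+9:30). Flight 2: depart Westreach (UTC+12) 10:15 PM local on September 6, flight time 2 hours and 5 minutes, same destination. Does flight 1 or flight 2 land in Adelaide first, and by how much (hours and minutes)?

the first, by 7 hours 4 minutes

Flight 1 in UTC: 11:25 AM + 3:30 = 2:55 PM on Sep 5.
+14 hours and 21 minutes → arrive 5:16 AM UTC on Sep 6.
Flight 2 in UTC: 10:15 PM − 12:00 = 10:15 AM on Sep 6.
+2 hours 5 minutes → arrive 12:20 PM UTC on Sep 6.
Flight 1 lands earlier by 7 hours 4 minutes.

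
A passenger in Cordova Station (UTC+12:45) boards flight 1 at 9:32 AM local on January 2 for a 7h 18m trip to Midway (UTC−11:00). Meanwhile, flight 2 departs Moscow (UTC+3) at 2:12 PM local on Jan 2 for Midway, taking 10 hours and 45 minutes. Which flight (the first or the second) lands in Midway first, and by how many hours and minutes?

the first, by 17 hours 52 minutes

Flight 1 in UTC: 9:32 AM − 12:45 = 8:47 PM on Jan 1.
+7 hours 18 minutes → arrive 4:05 AM UTC on Jan 2.
Flight 2 in UTC: 2:12 PM − 3:00 = 11:12 AM on Jan 2.
+10 hours 45 minutes → arrive 9:57 PM UTC on Jan 2.
Flight 1 lands earlier by 17 hours 52 minutes.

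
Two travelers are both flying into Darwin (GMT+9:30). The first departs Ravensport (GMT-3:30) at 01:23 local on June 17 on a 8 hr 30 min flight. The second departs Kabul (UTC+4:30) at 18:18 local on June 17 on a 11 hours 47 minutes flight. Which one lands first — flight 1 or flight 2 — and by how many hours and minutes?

Flight 1 in UTC: 01:23 + 3:30 = 04:53 on Jun 17.
+8 hours and 30 minutes → arrive 13:23 UTC on Jun 17.
Flight 2 in UTC: 18:18 − 4:30 = 13:48 on Jun 17.
+11 hours and 47 minutes → arrive 01:35 UTC on Jun 18.
Flight 1 lands earlier by 12 hours 12 minutes.

the first, by 12 hours 12 minutes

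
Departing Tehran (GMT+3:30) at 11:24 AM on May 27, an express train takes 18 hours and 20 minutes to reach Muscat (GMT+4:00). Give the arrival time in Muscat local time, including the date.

6:14 AM on May 28

Muscat is 0:30 ahead of Tehran.
After 18 hours and 20 minutes it is 5:44 AM (May 28) in Tehran.
Shift by the zone difference: 5:44 AM + 0:30 = 6:14 AM on May 28 in Muscat.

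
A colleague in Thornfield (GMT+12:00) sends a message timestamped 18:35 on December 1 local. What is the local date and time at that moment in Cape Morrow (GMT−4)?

Cape Morrow is 16:00 behind Thornfield.
Shift by the zone difference: 18:35 − 16:00 = 02:35 on Dec 1 in Cape Morrow.

02:35 on Dec 1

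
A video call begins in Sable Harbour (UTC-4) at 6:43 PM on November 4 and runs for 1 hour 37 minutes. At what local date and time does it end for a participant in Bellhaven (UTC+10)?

Bellhaven is 14:00 ahead of Sable Harbour.
After 1 hour and 37 minutes it is 8:20 PM in Sable Harbour.
Shift by the zone difference: 8:20 PM + 14:00 = 10:20 AM on Nov 5 in Bellhaven.

10:20 AM on November 5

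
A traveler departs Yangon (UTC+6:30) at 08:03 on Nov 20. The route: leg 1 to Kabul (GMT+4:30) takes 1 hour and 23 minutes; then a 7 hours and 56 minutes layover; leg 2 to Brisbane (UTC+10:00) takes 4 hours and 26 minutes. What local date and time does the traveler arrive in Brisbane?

01:18 on November 21

Convert departure to UTC: 08:03 − 6:30 = 01:33 UTC on Nov 20.
Add 1 hour and 23 minutes leg 1 → 02:56 UTC.
Add 7 hours 56 minutes layover in Kabul → 10:52 UTC.
Add 4 hours and 26 minutes leg 2 → 15:18 UTC.
Brisbane is UTC+10:00, so local arrival = 15:18 + 10:00 = 01:18 on Nov 21.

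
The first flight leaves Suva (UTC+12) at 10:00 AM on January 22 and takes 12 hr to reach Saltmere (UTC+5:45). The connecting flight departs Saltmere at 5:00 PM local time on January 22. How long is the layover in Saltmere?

1 hour 15 minutes

Convert departure to UTC: 10:00 AM − 12:00 = 10:00 PM UTC on Jan 21.
Add 12 hours flight time → 10:00 AM UTC (Jan 22).
Saltmere is UTC+5:45, so local arrival = 10:00 AM + 5:45 = 3:45 PM on Jan 22.
Layover = 5:00 PM − 3:45 PM = 1 hour 15 minutes.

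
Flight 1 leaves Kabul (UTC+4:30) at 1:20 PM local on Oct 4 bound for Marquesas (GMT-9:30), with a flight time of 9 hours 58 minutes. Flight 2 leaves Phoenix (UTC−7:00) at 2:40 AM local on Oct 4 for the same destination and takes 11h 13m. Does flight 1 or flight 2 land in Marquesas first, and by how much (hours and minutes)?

the first, by 2 hours 5 minutes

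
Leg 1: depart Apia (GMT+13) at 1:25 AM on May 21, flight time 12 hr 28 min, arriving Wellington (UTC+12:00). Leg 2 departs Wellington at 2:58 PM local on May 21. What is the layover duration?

Convert departure to UTC: 1:25 AM − 13:00 = 12:25 PM UTC on May 20.
Add 12 hours 28 minutes flight time → 12:53 AM UTC (May 21).
Wellington is UTC+12:00, so local arrival = 12:53 AM + 12:00 = 12:53 PM on May 21.
Layover = 2:58 PM − 12:53 PM = 2 hours 5 minutes.

2 hours 5 minutes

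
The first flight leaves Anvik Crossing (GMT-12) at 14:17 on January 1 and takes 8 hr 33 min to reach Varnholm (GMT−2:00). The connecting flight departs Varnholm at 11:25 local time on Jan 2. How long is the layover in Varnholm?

2 hours 35 minutes

Convert departure to UTC: 14:17 + 12:00 = 02:17 UTC on Jan 2.
Add 8 hours and 33 minutes flight time → 10:50 UTC.
Varnholm is UTC−2:00, so local arrival = 10:50 − 2:00 = 08:50 on Jan 2.
Layover = 11:25 − 08:50 = 2 hours 35 minutes.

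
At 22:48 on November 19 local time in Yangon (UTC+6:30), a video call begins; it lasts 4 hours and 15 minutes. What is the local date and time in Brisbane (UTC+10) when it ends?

06:33 on November 20

Brisbane is 3:30 ahead of Yangon.
After 4 hours and 15 minutes it is 03:03 (Nov 20) in Yangon.
Shift by the zone difference: 03:03 + 3:30 = 06:33 on Nov 20 in Brisbane.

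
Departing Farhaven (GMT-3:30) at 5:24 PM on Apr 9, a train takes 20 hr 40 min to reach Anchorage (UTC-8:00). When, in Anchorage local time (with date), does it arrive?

9:34 AM on April 10

Convert departure to UTC: 5:24 PM + 3:30 = 8:54 PM UTC on Apr 9.
Add 20 hours 40 minutes travel time → 5:34 PM UTC (Apr 10).
Anchorage is UTC−8:00, so local arrival = 5:34 PM − 8:00 = 9:34 AM on Apr 10.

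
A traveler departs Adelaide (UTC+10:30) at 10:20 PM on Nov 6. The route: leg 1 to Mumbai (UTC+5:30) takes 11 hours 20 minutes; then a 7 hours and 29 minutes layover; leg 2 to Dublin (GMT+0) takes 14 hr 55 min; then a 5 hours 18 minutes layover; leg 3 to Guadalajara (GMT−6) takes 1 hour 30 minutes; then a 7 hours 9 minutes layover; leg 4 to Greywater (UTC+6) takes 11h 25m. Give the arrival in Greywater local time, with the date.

Convert departure to UTC: 10:20 PM − 10:30 = 11:50 AM UTC on Nov 6.
Add 11 hours and 20 minutes leg 1 → 11:10 PM UTC.
Add 7 hours and 29 minutes layover in Mumbai → 6:39 AM UTC (Nov 7).
Add 14 hours 55 minutes leg 2 → 9:34 PM UTC.
Add 5 hours and 18 minutes layover in Dublin → 2:52 AM UTC (Nov 8).
Add 1 hour and 30 minutes leg 3 → 4:22 AM UTC.
Add 7 hours and 9 minutes layover in Guadalajara → 11:31 AM UTC.
Add 11 hours and 25 minutes leg 4 → 10:56 PM UTC.
Greywater is UTC+6:00, so local arrival = 10:56 PM + 6:00 = 4:56 AM on Nov 9.

4:56 AM on November 9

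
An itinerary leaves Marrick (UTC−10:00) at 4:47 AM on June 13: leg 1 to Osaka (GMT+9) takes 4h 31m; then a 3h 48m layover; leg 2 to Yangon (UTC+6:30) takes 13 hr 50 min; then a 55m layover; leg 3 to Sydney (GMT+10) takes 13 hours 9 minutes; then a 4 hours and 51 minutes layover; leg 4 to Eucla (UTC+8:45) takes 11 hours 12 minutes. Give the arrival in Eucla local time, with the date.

Convert departure to UTC: 4:47 AM + 10:00 = 2:47 PM UTC on Jun 13.
Add 4 hours and 31 minutes leg 1 → 7:18 PM UTC.
Add 3 hours and 48 minutes layover in Osaka → 11:06 PM UTC.
Add 13 hours 50 minutes leg 2 → 12:56 PM UTC (Jun 14).
Add 55 minutes layover in Yangon → 1:51 PM UTC.
Add 13 hours and 9 minutes leg 3 → 3:00 AM UTC (Jun 15).
Add 4 hours and 51 minutes layover in Sydney → 7:51 AM UTC.
Add 11 hours 12 minutes leg 4 → 7:03 PM UTC.
Eucla is UTC+8:45, so local arrival = 7:03 PM + 8:45 = 3:48 AM on Jun 16.

3:48 AM on Jun 16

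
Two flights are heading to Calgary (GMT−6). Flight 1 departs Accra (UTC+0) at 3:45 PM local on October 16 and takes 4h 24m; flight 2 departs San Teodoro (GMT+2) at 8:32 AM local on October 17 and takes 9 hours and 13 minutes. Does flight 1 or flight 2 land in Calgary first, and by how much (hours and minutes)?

Flight 1 departs at 3:45 PM UTC (Oct 16).
+4 hours 24 minutes → arrive 8:09 PM UTC on Oct 16.
Flight 2 in UTC: 8:32 AM − 2:00 = 6:32 AM on Oct 17.
+9 hours and 13 minutes → arrive 3:45 PM UTC on Oct 17.
Flight 1 lands earlier by 19 hours 36 minutes.

the first, by 19 hours 36 minutes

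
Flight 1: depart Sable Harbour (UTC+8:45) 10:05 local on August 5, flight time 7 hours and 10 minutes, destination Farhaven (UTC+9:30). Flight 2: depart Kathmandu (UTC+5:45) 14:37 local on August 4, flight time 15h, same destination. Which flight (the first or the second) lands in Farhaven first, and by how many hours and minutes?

Flight 1 in UTC: 10:05 − 8:45 = 01:20 on Aug 5.
+7 hours and 10 minutes → arrive 08:30 UTC on Aug 5.
Flight 2 in UTC: 14:37 − 5:45 = 08:52 on Aug 4.
+15 hours → arrive 23:52 UTC on Aug 4.
Flight 2 lands earlier by 8 hours 38 minutes.

the second, by 8 hours 38 minutes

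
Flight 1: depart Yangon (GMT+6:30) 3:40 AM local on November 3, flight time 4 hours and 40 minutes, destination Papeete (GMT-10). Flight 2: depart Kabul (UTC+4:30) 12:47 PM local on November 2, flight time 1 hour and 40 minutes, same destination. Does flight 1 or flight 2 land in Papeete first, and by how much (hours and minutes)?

the second, by 15 hours 53 minutes

Flight 1 in UTC: 3:40 AM − 6:30 = 9:10 PM on Nov 2.
+4 hours and 40 minutes → arrive 1:50 AM UTC on Nov 3.
Flight 2 in UTC: 12:47 PM − 4:30 = 8:17 AM on Nov 2.
+1 hour and 40 minutes → arrive 9:57 AM UTC on Nov 2.
Flight 2 lands earlier by 15 hours 53 minutes.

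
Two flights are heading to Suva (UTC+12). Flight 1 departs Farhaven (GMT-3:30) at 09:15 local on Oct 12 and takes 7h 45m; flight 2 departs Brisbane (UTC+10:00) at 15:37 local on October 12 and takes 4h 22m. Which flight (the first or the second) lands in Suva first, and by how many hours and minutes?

Flight 1 in UTC: 09:15 + 3:30 = 12:45 on Oct 12.
+7 hours 45 minutes → arrive 20:30 UTC on Oct 12.
Flight 2 in UTC: 15:37 − 10:00 = 05:37 on Oct 12.
+4 hours 22 minutes → arrive 09:59 UTC on Oct 12.
Flight 2 lands earlier by 10 hours 31 minutes.

the second, by 10 hours 31 minutes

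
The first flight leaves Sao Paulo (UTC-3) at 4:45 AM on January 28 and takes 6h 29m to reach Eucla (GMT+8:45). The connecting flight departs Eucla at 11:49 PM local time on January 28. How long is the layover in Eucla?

50 minutes

Convert departure to UTC: 4:45 AM + 3:00 = 7:45 AM UTC on Jan 28.
Add 6 hours and 29 minutes flight time → 2:14 PM UTC.
Eucla is UTC+8:45, so local arrival = 2:14 PM + 8:45 = 10:59 PM on Jan 28.
Layover = 11:49 PM − 10:59 PM = 50 minutes.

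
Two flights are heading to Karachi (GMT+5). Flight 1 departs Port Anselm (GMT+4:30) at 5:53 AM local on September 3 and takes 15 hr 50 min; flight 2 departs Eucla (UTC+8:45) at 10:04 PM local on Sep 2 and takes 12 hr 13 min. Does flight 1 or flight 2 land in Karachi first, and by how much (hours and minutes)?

Flight 1 in UTC: 5:53 AM − 4:30 = 1:23 AM on Sep 3.
+15 hours 50 minutes → arrive 5:13 PM UTC on Sep 3.
Flight 2 in UTC: 10:04 PM − 8:45 = 1:19 PM on Sep 2.
+12 hours 13 minutes → arrive 1:32 AM UTC on Sep 3.
Flight 2 lands earlier by 15 hours 41 minutes.

the second, by 15 hours 41 minutes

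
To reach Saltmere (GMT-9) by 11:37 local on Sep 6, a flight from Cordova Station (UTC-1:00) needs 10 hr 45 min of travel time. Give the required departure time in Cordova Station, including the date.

Target arrival in UTC: 11:37 + 9:00 = 20:37 on Sep 6.
Subtract 10 hours and 45 minutes → departure 09:52 UTC on Sep 6.
Cordova Station is UTC−1:00: 09:52 − 1:00 = 08:52 on Sep 6.

08:52 on September 6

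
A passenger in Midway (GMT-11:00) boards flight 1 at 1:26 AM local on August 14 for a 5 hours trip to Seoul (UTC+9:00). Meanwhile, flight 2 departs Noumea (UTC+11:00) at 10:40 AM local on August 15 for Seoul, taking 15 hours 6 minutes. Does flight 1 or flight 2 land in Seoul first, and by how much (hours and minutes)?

Flight 1 in UTC: 1:26 AM + 11:00 = 12:26 PM on Aug 14.
+5 hours → arrive 5:26 PM UTC on Aug 14.
Flight 2 in UTC: 10:40 AM − 11:00 = 11:40 PM on Aug 14.
+15 hours 6 minutes → arrive 2:46 PM UTC on Aug 15.
Flight 1 lands earlier by 21 hours 20 minutes.

the first, by 21 hours 20 minutes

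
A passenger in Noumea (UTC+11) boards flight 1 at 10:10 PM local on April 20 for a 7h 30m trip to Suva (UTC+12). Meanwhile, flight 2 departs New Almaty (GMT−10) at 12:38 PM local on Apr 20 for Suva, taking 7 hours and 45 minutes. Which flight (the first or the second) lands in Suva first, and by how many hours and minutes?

Flight 1 in UTC: 10:10 PM − 11:00 = 11:10 AM on Apr 20.
+7 hours 30 minutes → arrive 6:40 PM UTC on Apr 20.
Flight 2 in UTC: 12:38 PM + 10:00 = 10:38 PM on Apr 20.
+7 hours and 45 minutes → arrive 6:23 AM UTC on Apr 21.
Flight 1 lands earlier by 11 hours 43 minutes.

the first, by 11 hours 43 minutes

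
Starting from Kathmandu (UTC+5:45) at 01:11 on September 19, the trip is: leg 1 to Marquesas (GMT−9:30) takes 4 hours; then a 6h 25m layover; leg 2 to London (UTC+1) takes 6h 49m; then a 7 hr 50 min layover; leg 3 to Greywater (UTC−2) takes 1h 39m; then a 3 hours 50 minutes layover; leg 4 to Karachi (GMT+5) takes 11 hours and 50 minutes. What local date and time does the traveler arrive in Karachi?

18:49 on September 20

Convert departure to UTC: 01:11 − 5:45 = 19:26 UTC on Sep 18.
Add 4 hours leg 1 → 23:26 UTC.
Add 6 hours 25 minutes layover in Marquesas → 05:51 UTC (Sep 19).
Add 6 hours 49 minutes leg 2 → 12:40 UTC.
Add 7 hours and 50 minutes layover in London → 20:30 UTC.
Add 1 hour and 39 minutes leg 3 → 22:09 UTC.
Add 3 hours and 50 minutes layover in Greywater → 01:59 UTC (Sep 20).
Add 11 hours 50 minutes leg 4 → 13:49 UTC.
Karachi is UTC+5:00, so local arrival = 13:49 + 5:00 = 18:49 on Sep 20.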